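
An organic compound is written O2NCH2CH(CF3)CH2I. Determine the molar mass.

Atom tally by fragment:
  O2NCH2 → C:1 H:2 N:1 O:2
  CH(CF3) → C:2 H:1 F:3
  CH2I → C:1 H:2 I:1
Element totals:
  C: 4
  H: 5
  F: 3
  I: 1
  N: 1
  O: 2
Molecular formula: C4H5F3INO2.
  M = 4(12.011) + 5(1.008) + 3(18.998) + 126.904 + 14.007 + 2(15.999)
    = 48.044 + 5.040 + 56.994 + 126.904 + 14.007 + 31.998 = 282.987

282.99 g/mol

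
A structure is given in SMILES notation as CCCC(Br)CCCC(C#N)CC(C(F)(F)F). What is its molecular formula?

C12H19BrF3N

Atom tally by fragment:
  CH3 → C:1 H:3
  CH2 → C:1 H:2
  CH2 → C:1 H:2
  CH(Br) → C:1 H:1 Br:1
  CH2 → C:1 H:2
  CH2 → C:1 H:2
  CH2 → C:1 H:2
  CH(CN) → C:2 H:1 N:1
  CH2 → C:1 H:2
  CH2CF3 → C:2 H:2 F:3
Element totals:
  C: 12
  H: 19
  Br: 1
  F: 3
  N: 1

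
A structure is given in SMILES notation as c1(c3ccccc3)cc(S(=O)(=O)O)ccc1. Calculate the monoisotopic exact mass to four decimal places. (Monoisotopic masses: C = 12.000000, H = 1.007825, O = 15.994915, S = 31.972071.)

234.0351

Atom tally by fragment:
  benzene ring core → C:6 H:6
  (− 2 ring H displaced by substituents)
  + C6H5 → C:6 H:5
  + SO3H → S:1 O:3 H:1
Element totals:
  C: 12
  H: 10
  O: 3
  S: 1
Molecular formula: C12H10O3S.
  M = 12(12.0) + 10(1.007825) + 3(15.994915) + 31.972071
    = 144.000000 + 10.078250 + 47.984745 + 31.972071 = 234.035066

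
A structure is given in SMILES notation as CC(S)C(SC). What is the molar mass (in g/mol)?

122.24 g/mol

Atom tally by fragment:
  CH3 → C:1 H:3
  CH(SH) → C:1 H:2 S:1
  CH2SCH3 → C:2 H:5 S:1
Element totals:
  C: 4
  H: 10
  S: 2
Molecular formula: C4H10S2.
  M = 4(12.011) + 10(1.008) + 2(32.06)
    = 48.044 + 10.080 + 64.120 = 122.244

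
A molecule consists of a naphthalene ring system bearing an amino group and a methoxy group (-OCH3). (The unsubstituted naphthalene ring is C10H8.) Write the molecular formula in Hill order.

C11H11NO

Atom tally by fragment:
  naphthalene ring system core → C:10 H:8
  (− 2 ring H displaced by substituents)
  + NH2 → N:1 H:2
  + OCH3 → C:1 H:3 O:1
Element totals:
  C: 11
  H: 11
  N: 1
  O: 1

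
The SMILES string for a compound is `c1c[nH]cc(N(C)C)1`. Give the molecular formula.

C6H10N2

Atom tally by fragment:
  pyrrole ring core → C:4 H:5 N:1
  (− 1 ring H displaced by substituents)
  + N(CH3)2 → N:1 C:2 H:6
Element totals:
  C: 6
  H: 10
  N: 2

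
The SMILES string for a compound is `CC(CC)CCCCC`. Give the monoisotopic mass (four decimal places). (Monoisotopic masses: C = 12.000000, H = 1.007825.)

128.1565

Atom tally by fragment:
  CH3 → C:1 H:3
  CH(C2H5) → C:3 H:6
  CH2 → C:1 H:2
  CH2 → C:1 H:2
  CH2 → C:1 H:2
  CH2 → C:1 H:2
  CH3 → C:1 H:3
Element totals:
  C: 9
  H: 20
Molecular formula: C9H20.
  M = 9(12.0) + 20(1.007825)
    = 108.000000 + 20.156500 = 128.156500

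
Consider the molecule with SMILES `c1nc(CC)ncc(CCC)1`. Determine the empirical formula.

C9H14N2

Atom tally by fragment:
  pyrimidine ring core → C:4 H:4 N:2
  (− 2 ring H displaced by substituents)
  + C2H5 → C:2 H:5
  + CH2CH2CH3 → C:3 H:7
Element totals:
  C: 9
  H: 14
  N: 2
Molecular formula: C9H14N2.
gcd of subscripts (9, 14, 2) = 1, so the empirical formula equals the molecular formula.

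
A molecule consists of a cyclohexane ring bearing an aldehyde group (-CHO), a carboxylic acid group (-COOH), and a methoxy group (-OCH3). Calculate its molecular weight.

186.21 g/mol

Atom tally by fragment:
  cyclohexane ring core → C:6 H:12
  (− 3 ring H displaced by substituents)
  + CHO → C:1 H:1 O:1
  + COOH → C:1 H:1 O:2
  + OCH3 → C:1 H:3 O:1
Element totals:
  C: 9
  H: 14
  O: 4
Molecular formula: C9H14O4.
  M = 9(12.011) + 14(1.008) + 4(15.999)
    = 108.099 + 14.112 + 63.996 = 186.207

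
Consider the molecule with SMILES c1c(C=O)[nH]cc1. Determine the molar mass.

Atom tally by fragment:
  pyrrole ring core → C:4 H:5 N:1
  (− 1 ring H displaced by substituents)
  + CHO → C:1 H:1 O:1
Element totals:
  C: 5
  H: 5
  N: 1
  O: 1
Molecular formula: C5H5NO.
  M = 5(12.011) + 5(1.008) + 14.007 + 15.999
    = 60.055 + 5.040 + 14.007 + 15.999 = 95.101

95.10 g/mol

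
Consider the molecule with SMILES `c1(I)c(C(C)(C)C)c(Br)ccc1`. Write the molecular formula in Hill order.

Atom tally by fragment:
  benzene ring core → C:6 H:6
  (− 3 ring H displaced by substituents)
  + I → I:1
  + C(CH3)3 → C:4 H:9
  + Br → Br:1
Element totals:
  C: 10
  H: 12
  Br: 1
  I: 1

C10H12BrI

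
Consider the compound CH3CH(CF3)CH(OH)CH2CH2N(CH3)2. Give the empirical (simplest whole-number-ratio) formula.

Element totals:
  C: 8
  H: 16
  F: 3
  N: 1
  O: 1
Molecular formula: C8H16F3NO.
gcd of subscripts (8, 3, 16, 1, 1) = 1, so the empirical formula equals the molecular formula.

C8H16F3NO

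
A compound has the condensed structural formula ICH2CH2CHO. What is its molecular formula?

Atom tally by fragment:
  ICH2 → C:1 H:2 I:1
  CH2CHO → C:2 H:3 O:1
Element totals:
  C: 3
  H: 5
  I: 1
  O: 1

C3H5IO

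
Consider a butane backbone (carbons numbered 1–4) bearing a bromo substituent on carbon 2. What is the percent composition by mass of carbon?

35.06%

Atom tally by fragment:
  CH3 → C:1 H:3
  CH(Br) → C:1 H:1 Br:1
  CH2 → C:1 H:2
  CH3 → C:1 H:3
Element totals:
  C: 4
  H: 9
  Br: 1
Molecular formula: C4H9Br.
Molar mass = 137.020 g/mol.
Mass from C: 4 × 12.011 = 48.044 g/mol.
%C = 48.044 / 137.020 × 100 = 35.06%.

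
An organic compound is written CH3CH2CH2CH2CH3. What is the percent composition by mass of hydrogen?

16.76%

Atom tally by fragment:
  CH3 → C:1 H:3
  CH2 → C:1 H:2
  CH2 → C:1 H:2
  CH2 → C:1 H:2
  CH3 → C:1 H:3
Element totals:
  C: 5
  H: 12
Molecular formula: C5H12.
Molar mass = 72.151 g/mol.
Mass from H: 12 × 1.008 = 12.096 g/mol.
%H = 12.096 / 72.151 × 100 = 16.76%.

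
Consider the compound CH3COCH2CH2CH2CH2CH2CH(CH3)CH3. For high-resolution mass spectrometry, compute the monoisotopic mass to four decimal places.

156.1514

Atom tally by fragment:
  CH3COCH2 → C:3 H:5 O:1
  CH2 → C:1 H:2
  CH2 → C:1 H:2
  CH2 → C:1 H:2
  CH2 → C:1 H:2
  CH(CH3) → C:2 H:4
  CH3 → C:1 H:3
Element totals:
  C: 10
  H: 20
  O: 1
Molecular formula: C10H20O.
  M = 10(12.0) + 20(1.007825) + 15.994915
    = 120.000000 + 20.156500 + 15.994915 = 156.151415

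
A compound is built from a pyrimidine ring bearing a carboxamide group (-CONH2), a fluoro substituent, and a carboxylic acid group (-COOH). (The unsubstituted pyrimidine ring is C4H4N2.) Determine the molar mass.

Atom tally by fragment:
  pyrimidine ring core → C:4 H:4 N:2
  (− 3 ring H displaced by substituents)
  + CONH2 → C:1 H:2 O:1 N:1
  + F → F:1
  + COOH → C:1 H:1 O:2
Element totals:
  C: 6
  H: 4
  F: 1
  N: 3
  O: 3
Molecular formula: C6H4FN3O3.
  M = 6(12.011) + 4(1.008) + 18.998 + 3(14.007) + 3(15.999)
    = 72.066 + 4.032 + 18.998 + 42.021 + 47.997 = 185.114

185.11 g/mol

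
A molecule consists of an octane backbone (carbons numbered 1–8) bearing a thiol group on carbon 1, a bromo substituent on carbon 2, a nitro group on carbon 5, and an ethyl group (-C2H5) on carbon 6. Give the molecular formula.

Atom tally by fragment:
  HSCH2 → C:1 H:3 S:1
  CH(Br) → C:1 H:1 Br:1
  CH2 → C:1 H:2
  CH2 → C:1 H:2
  CH(NO2) → C:1 H:1 N:1 O:2
  CH(C2H5) → C:3 H:6
  CH2 → C:1 H:2
  CH3 → C:1 H:3
Element totals:
  C: 10
  H: 20
  Br: 1
  N: 1
  O: 2
  S: 1

C10H20BrNO2S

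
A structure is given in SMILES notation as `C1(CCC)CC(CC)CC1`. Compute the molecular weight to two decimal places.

Atom tally by fragment:
  cyclopentane ring core → C:5 H:10
  (− 2 ring H displaced by substituents)
  + CH2CH2CH3 → C:3 H:7
  + C2H5 → C:2 H:5
Element totals:
  C: 10
  H: 20
Molecular formula: C10H20.
  M = 10(12.011) + 20(1.008)
    = 120.110 + 20.160 = 140.270

140.27 g/mol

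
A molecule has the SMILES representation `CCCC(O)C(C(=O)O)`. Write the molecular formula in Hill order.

Atom tally by fragment:
  CH3 → C:1 H:3
  CH2 → C:1 H:2
  CH2 → C:1 H:2
  CH(OH) → C:1 H:2 O:1
  CH2COOH → C:2 H:3 O:2
Element totals:
  C: 6
  H: 12
  O: 3

C6H12O3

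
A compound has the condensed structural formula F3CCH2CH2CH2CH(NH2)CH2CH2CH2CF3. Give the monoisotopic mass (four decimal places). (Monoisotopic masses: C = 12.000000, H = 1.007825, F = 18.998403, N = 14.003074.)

251.1109

Atom tally by fragment:
  F3CCH2 → C:2 H:2 F:3
  CH2 → C:1 H:2
  CH2 → C:1 H:2
  CH(NH2) → C:1 H:3 N:1
  CH2 → C:1 H:2
  CH2 → C:1 H:2
  CH2CF3 → C:2 H:2 F:3
Element totals:
  C: 9
  H: 15
  F: 6
  N: 1
Molecular formula: C9H15F6N.
  M = 9(12.0) + 15(1.007825) + 6(18.998403) + 14.003074
    = 108.000000 + 15.117375 + 113.990418 + 14.003074 = 251.110867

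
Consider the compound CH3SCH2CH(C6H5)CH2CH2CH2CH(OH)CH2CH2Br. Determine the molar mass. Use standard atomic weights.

331.31 g/mol

Atom tally by fragment:
  CH3SCH2 → C:2 H:5 S:1
  CH(C6H5) → C:7 H:6
  CH2 → C:1 H:2
  CH2 → C:1 H:2
  CH2 → C:1 H:2
  CH(OH) → C:1 H:2 O:1
  CH2 → C:1 H:2
  CH2Br → C:1 H:2 Br:1
Element totals:
  C: 15
  H: 23
  Br: 1
  O: 1
  S: 1
Molecular formula: C15H23BrOS.
  M = 15(12.011) + 23(1.008) + 79.904 + 15.999 + 32.06
    = 180.165 + 23.184 + 79.904 + 15.999 + 32.060 = 331.312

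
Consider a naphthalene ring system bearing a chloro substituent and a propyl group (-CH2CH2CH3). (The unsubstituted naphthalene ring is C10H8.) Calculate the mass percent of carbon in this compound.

76.28%

Atom tally by fragment:
  naphthalene ring system core → C:10 H:8
  (− 2 ring H displaced by substituents)
  + Cl → Cl:1
  + CH2CH2CH3 → C:3 H:7
Element totals:
  C: 13
  H: 13
  Cl: 1
Molecular formula: C13H13Cl.
Molar mass = 204.697 g/mol.
Mass from C: 13 × 12.011 = 156.143 g/mol.
%C = 156.143 / 204.697 × 100 = 76.28%.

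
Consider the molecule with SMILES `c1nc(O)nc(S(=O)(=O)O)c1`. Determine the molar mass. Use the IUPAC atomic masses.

Atom tally by fragment:
  pyrimidine ring core → C:4 H:4 N:2
  (− 2 ring H displaced by substituents)
  + OH → O:1 H:1
  + SO3H → S:1 O:3 H:1
Element totals:
  C: 4
  H: 4
  N: 2
  O: 4
  S: 1
Molecular formula: C4H4N2O4S.
  M = 4(12.011) + 4(1.008) + 2(14.007) + 4(15.999) + 32.06
    = 48.044 + 4.032 + 28.014 + 63.996 + 32.060 = 176.146

176.15 g/mol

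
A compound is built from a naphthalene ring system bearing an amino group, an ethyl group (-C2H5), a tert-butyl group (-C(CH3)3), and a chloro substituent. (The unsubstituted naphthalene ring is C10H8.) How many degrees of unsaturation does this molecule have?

Atom tally by fragment:
  naphthalene ring system core → C:10 H:8
  (− 4 ring H displaced by substituents)
  + NH2 → N:1 H:2
  + C2H5 → C:2 H:5
  + C(CH3)3 → C:4 H:9
  + Cl → Cl:1
Element totals:
  C: 16
  H: 20
  Cl: 1
  N: 1
Molecular formula: C16H20ClN.
DoU = (2C + 2 + N − H − X) / 2 = (2·16 + 2 + 1 − 20 − 1) / 2 = 7.

7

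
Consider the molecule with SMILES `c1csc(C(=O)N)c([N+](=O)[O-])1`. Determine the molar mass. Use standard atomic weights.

Atom tally by fragment:
  thiophene ring core → C:4 H:4 S:1
  (− 2 ring H displaced by substituents)
  + CONH2 → C:1 H:2 O:1 N:1
  + NO2 → N:1 O:2
Element totals:
  C: 5
  H: 4
  N: 2
  O: 3
  S: 1
Molecular formula: C5H4N2O3S.
  M = 5(12.011) + 4(1.008) + 2(14.007) + 3(15.999) + 32.06
    = 60.055 + 4.032 + 28.014 + 47.997 + 32.060 = 172.158

172.16 g/mol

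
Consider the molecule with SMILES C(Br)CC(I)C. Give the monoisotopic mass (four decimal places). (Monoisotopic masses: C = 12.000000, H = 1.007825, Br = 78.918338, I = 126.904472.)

261.8854

Atom tally by fragment:
  BrCH2 → C:1 H:2 Br:1
  CH2 → C:1 H:2
  CH(I) → C:1 H:1 I:1
  CH3 → C:1 H:3
Element totals:
  C: 4
  H: 8
  Br: 1
  I: 1
Molecular formula: C4H8BrI.
  M = 4(12.0) + 8(1.007825) + 78.918338 + 126.904472
    = 48.000000 + 8.062600 + 78.918338 + 126.904472 = 261.885410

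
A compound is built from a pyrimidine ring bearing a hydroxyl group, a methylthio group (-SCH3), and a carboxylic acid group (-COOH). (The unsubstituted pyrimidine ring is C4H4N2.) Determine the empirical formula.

C6H6N2O3S

Atom tally by fragment:
  pyrimidine ring core → C:4 H:4 N:2
  (− 3 ring H displaced by substituents)
  + OH → O:1 H:1
  + SCH3 → C:1 H:3 S:1
  + COOH → C:1 H:1 O:2
Element totals:
  C: 6
  H: 6
  N: 2
  O: 3
  S: 1
Molecular formula: C6H6N2O3S.
gcd of subscripts (6, 6, 2, 3, 1) = 1, so the empirical formula equals the molecular formula.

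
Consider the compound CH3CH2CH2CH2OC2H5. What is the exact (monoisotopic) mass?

102.1045

Atom tally by fragment:
  CH3 → C:1 H:3
  CH2 → C:1 H:2
  CH2 → C:1 H:2
  CH2OC2H5 → C:3 H:7 O:1
Element totals:
  C: 6
  H: 14
  O: 1
Molecular formula: C6H14O.
  M = 6(12.0) + 14(1.007825) + 15.994915
    = 72.000000 + 14.109550 + 15.994915 = 102.104465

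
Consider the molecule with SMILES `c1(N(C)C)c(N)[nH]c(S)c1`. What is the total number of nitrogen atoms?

Atom tally by fragment:
  pyrrole ring core → C:4 H:5 N:1
  (− 3 ring H displaced by substituents)
  + N(CH3)2 → N:1 C:2 H:6
  + NH2 → N:1 H:2
  + SH → S:1 H:1
Element totals:
  C: 6
  H: 11
  N: 3
  S: 1

3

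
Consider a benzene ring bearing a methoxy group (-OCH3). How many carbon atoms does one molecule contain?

7

Atom tally by fragment:
  benzene ring core → C:6 H:6
  (− 1 ring H displaced by substituents)
  + OCH3 → C:1 H:3 O:1
Element totals:
  C: 7
  H: 8
  O: 1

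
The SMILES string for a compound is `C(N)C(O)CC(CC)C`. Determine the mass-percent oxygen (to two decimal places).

Atom tally by fragment:
  H2NCH2 → C:1 H:4 N:1
  CH(OH) → C:1 H:2 O:1
  CH2 → C:1 H:2
  CH(C2H5) → C:3 H:6
  CH3 → C:1 H:3
Element totals:
  C: 7
  H: 17
  N: 1
  O: 1
Molecular formula: C7H17NO.
Molar mass = 131.219 g/mol.
Mass from O: 1 × 15.999 = 15.999 g/mol.
%O = 15.999 / 131.219 × 100 = 12.19%.

12.19%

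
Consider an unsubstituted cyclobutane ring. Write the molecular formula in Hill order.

Atom tally by fragment:
  cyclobutane ring core → C:4 H:8
Element totals:
  C: 4
  H: 8

C4H8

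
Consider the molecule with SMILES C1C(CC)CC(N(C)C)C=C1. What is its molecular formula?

Atom tally by fragment:
  cyclohexene ring core → C:6 H:10
  (− 2 ring H displaced by substituents)
  + C2H5 → C:2 H:5
  + N(CH3)2 → N:1 C:2 H:6
Element totals:
  C: 10
  H: 19
  N: 1

C10H19N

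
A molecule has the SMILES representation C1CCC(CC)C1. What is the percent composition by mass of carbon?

85.63%

Atom tally by fragment:
  cyclopentane ring core → C:5 H:10
  (− 1 ring H displaced by substituents)
  + C2H5 → C:2 H:5
Element totals:
  C: 7
  H: 14
Molecular formula: C7H14.
Molar mass = 98.189 g/mol.
Mass from C: 7 × 12.011 = 84.077 g/mol.
%C = 84.077 / 98.189 × 100 = 85.63%.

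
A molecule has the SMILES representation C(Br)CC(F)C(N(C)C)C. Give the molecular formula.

Atom tally by fragment:
  BrCH2 → C:1 H:2 Br:1
  CH2 → C:1 H:2
  CH(F) → C:1 H:1 F:1
  CH(N(CH3)2) → C:3 H:7 N:1
  CH3 → C:1 H:3
Element totals:
  C: 7
  H: 15
  Br: 1
  F: 1
  N: 1

C7H15BrFN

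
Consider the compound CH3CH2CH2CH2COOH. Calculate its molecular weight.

102.13 g/mol

Element totals:
  C: 5
  H: 10
  O: 2
Molecular formula: C5H10O2.
  M = 5(12.011) + 10(1.008) + 2(15.999)
    = 60.055 + 10.080 + 31.998 = 102.133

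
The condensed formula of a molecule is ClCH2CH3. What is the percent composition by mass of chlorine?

Atom tally by fragment:
  ClCH2 → C:1 H:2 Cl:1
  CH3 → C:1 H:3
Element totals:
  C: 2
  H: 5
  Cl: 1
Molecular formula: C2H5Cl.
Molar mass = 64.512 g/mol.
Mass from Cl: 1 × 35.45 = 35.450 g/mol.
%Cl = 35.450 / 64.512 × 100 = 54.95%.

54.95%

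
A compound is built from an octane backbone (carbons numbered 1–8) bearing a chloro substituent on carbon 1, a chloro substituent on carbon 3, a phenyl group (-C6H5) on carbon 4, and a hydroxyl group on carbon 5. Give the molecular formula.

C14H20Cl2O

Atom tally by fragment:
  ClCH2 → C:1 H:2 Cl:1
  CH2 → C:1 H:2
  CH(Cl) → C:1 H:1 Cl:1
  CH(C6H5) → C:7 H:6
  CH(OH) → C:1 H:2 O:1
  CH2 → C:1 H:2
  CH2 → C:1 H:2
  CH3 → C:1 H:3
Element totals:
  C: 14
  H: 20
  Cl: 2
  O: 1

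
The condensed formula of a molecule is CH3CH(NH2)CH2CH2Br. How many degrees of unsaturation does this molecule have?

0

Atom tally by fragment:
  CH3 → C:1 H:3
  CH(NH2) → C:1 H:3 N:1
  CH2 → C:1 H:2
  CH2Br → C:1 H:2 Br:1
Element totals:
  C: 4
  H: 10
  Br: 1
  N: 1
Molecular formula: C4H10BrN.
DoU = (2C + 2 + N − H − X) / 2 = (2·4 + 2 + 1 − 10 − 1) / 2 = 0.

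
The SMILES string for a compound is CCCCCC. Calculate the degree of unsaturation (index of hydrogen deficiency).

0

Atom tally by fragment:
  CH3 → C:1 H:3
  CH2 → C:1 H:2
  CH2 → C:1 H:2
  CH2 → C:1 H:2
  CH2 → C:1 H:2
  CH3 → C:1 H:3
Element totals:
  C: 6
  H: 14
Molecular formula: C6H14.
DoU = (2C + 2 + N − H − X) / 2 = (2·6 + 2 + 0 − 14 − 0) / 2 = 0.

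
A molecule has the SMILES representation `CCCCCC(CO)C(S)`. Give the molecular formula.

C8H18OS

Atom tally by fragment:
  CH3 → C:1 H:3
  CH2 → C:1 H:2
  CH2 → C:1 H:2
  CH2 → C:1 H:2
  CH2 → C:1 H:2
  CH(CH2OH) → C:2 H:4 O:1
  CH2SH → C:1 H:3 S:1
Element totals:
  C: 8
  H: 18
  O: 1
  S: 1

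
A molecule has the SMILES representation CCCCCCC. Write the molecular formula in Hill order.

C7H16

Atom tally by fragment:
  CH3 → C:1 H:3
  CH2 → C:1 H:2
  CH2 → C:1 H:2
  CH2 → C:1 H:2
  CH2 → C:1 H:2
  CH2 → C:1 H:2
  CH3 → C:1 H:3
Element totals:
  C: 7
  H: 16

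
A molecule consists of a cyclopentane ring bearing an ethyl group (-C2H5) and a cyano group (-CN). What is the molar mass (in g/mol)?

123.20 g/mol

Atom tally by fragment:
  cyclopentane ring core → C:5 H:10
  (− 2 ring H displaced by substituents)
  + C2H5 → C:2 H:5
  + CN → C:1 N:1
Element totals:
  C: 8
  H: 13
  N: 1
Molecular formula: C8H13N.
  M = 8(12.011) + 13(1.008) + 14.007
    = 96.088 + 13.104 + 14.007 = 123.199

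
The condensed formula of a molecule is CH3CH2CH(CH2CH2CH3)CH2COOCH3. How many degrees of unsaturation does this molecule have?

Atom tally by fragment:
  CH3 → C:1 H:3
  CH2 → C:1 H:2
  CH(CH2CH2CH3) → C:4 H:8
  CH2COOCH3 → C:3 H:5 O:2
Element totals:
  C: 9
  H: 18
  O: 2
Molecular formula: C9H18O2.
DoU = (2C + 2 + N − H − X) / 2 = (2·9 + 2 + 0 − 18 − 0) / 2 = 1.

1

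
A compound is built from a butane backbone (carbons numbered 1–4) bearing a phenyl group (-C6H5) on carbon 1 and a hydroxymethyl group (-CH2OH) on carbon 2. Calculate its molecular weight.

164.25 g/mol

Atom tally by fragment:
  C6H5CH2 → C:7 H:7
  CH(CH2OH) → C:2 H:4 O:1
  CH2 → C:1 H:2
  CH3 → C:1 H:3
Element totals:
  C: 11
  H: 16
  O: 1
Molecular formula: C11H16O.
  M = 11(12.011) + 16(1.008) + 15.999
    = 132.121 + 16.128 + 15.999 = 164.248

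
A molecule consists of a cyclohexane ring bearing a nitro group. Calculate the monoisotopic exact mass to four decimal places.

Atom tally by fragment:
  cyclohexane ring core → C:6 H:12
  (− 1 ring H displaced by substituents)
  + NO2 → N:1 O:2
Element totals:
  C: 6
  H: 11
  N: 1
  O: 2
Molecular formula: C6H11NO2.
  M = 6(12.0) + 11(1.007825) + 14.003074 + 2(15.994915)
    = 72.000000 + 11.086075 + 14.003074 + 31.989830 = 129.078979

129.0790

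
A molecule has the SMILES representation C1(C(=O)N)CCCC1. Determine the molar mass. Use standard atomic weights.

113.16 g/mol

Atom tally by fragment:
  cyclopentane ring core → C:5 H:10
  (− 1 ring H displaced by substituents)
  + CONH2 → C:1 H:2 O:1 N:1
Element totals:
  C: 6
  H: 11
  N: 1
  O: 1
Molecular formula: C6H11NO.
  M = 6(12.011) + 11(1.008) + 14.007 + 15.999
    = 72.066 + 11.088 + 14.007 + 15.999 = 113.160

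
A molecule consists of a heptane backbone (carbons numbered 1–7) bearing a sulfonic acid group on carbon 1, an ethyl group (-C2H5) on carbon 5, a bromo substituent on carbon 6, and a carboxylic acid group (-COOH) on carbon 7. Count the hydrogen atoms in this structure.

19

Atom tally by fragment:
  HO3SCH2 → C:1 H:3 S:1 O:3
  CH2 → C:1 H:2
  CH2 → C:1 H:2
  CH2 → C:1 H:2
  CH(C2H5) → C:3 H:6
  CH(Br) → C:1 H:1 Br:1
  CH2COOH → C:2 H:3 O:2
Element totals:
  C: 10
  H: 19
  Br: 1
  O: 5
  S: 1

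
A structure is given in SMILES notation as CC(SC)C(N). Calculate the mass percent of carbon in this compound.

Atom tally by fragment:
  CH3 → C:1 H:3
  CH(SCH3) → C:2 H:4 S:1
  CH2NH2 → C:1 H:4 N:1
Element totals:
  C: 4
  H: 11
  N: 1
  S: 1
Molecular formula: C4H11NS.
Molar mass = 105.199 g/mol.
Mass from C: 4 × 12.011 = 48.044 g/mol.
%C = 48.044 / 105.199 × 100 = 45.67%.

45.67%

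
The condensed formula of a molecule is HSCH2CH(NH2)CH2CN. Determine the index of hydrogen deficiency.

2

Atom tally by fragment:
  HSCH2 → C:1 H:3 S:1
  CH(NH2) → C:1 H:3 N:1
  CH2CN → C:2 H:2 N:1
Element totals:
  C: 4
  H: 8
  N: 2
  S: 1
Molecular formula: C4H8N2S.
DoU = (2C + 2 + N − H − X) / 2 = (2·4 + 2 + 2 − 8 − 0) / 2 = 2.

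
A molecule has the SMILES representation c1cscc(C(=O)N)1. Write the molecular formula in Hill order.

C5H5NOS

Atom tally by fragment:
  thiophene ring core → C:4 H:4 S:1
  (− 1 ring H displaced by substituents)
  + CONH2 → C:1 H:2 O:1 N:1
Element totals:
  C: 5
  H: 5
  N: 1
  O: 1
  S: 1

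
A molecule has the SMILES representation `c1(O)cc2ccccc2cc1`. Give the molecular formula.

C10H8O

Atom tally by fragment:
  naphthalene ring system core → C:10 H:8
  (− 1 ring H displaced by substituents)
  + OH → O:1 H:1
Element totals:
  C: 10
  H: 8
  O: 1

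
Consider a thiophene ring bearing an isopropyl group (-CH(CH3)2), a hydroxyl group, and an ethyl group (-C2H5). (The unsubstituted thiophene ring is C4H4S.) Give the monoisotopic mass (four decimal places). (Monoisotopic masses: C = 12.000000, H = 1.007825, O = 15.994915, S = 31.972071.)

Atom tally by fragment:
  thiophene ring core → C:4 H:4 S:1
  (− 3 ring H displaced by substituents)
  + CH(CH3)2 → C:3 H:7
  + OH → O:1 H:1
  + C2H5 → C:2 H:5
Element totals:
  C: 9
  H: 14
  O: 1
  S: 1
Molecular formula: C9H14OS.
  M = 9(12.0) + 14(1.007825) + 15.994915 + 31.972071
    = 108.000000 + 14.109550 + 15.994915 + 31.972071 = 170.076536

170.0765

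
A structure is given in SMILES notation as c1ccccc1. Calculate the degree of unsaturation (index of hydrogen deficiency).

4

Atom tally by fragment:
  benzene ring core → C:6 H:6
Element totals:
  C: 6
  H: 6
Molecular formula: C6H6.
DoU = (2C + 2 + N − H − X) / 2 = (2·6 + 2 + 0 − 6 − 0) / 2 = 4.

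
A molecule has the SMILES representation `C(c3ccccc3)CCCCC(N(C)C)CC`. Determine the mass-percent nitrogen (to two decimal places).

Atom tally by fragment:
  C6H5CH2 → C:7 H:7
  CH2 → C:1 H:2
  CH2 → C:1 H:2
  CH2 → C:1 H:2
  CH2 → C:1 H:2
  CH(N(CH3)2) → C:3 H:7 N:1
  CH2 → C:1 H:2
  CH3 → C:1 H:3
Element totals:
  C: 16
  H: 27
  N: 1
Molecular formula: C16H27N.
Molar mass = 233.399 g/mol.
Mass from N: 1 × 14.007 = 14.007 g/mol.
%N = 14.007 / 233.399 × 100 = 6.00%.

6.00%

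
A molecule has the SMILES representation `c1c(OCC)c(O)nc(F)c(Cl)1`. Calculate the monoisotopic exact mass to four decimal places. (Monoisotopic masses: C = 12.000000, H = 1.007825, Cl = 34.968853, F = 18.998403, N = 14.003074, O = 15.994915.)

191.0149

Atom tally by fragment:
  pyridine ring core → C:5 H:5 N:1
  (− 4 ring H displaced by substituents)
  + OC2H5 → C:2 H:5 O:1
  + OH → O:1 H:1
  + F → F:1
  + Cl → Cl:1
Element totals:
  C: 7
  H: 7
  Cl: 1
  F: 1
  N: 1
  O: 2
Molecular formula: C7H7ClFNO2.
  M = 7(12.0) + 7(1.007825) + 34.968853 + 18.998403 + 14.003074 + 2(15.994915)
    = 84.000000 + 7.054775 + 34.968853 + 18.998403 + 14.003074 + 31.989830 = 191.014935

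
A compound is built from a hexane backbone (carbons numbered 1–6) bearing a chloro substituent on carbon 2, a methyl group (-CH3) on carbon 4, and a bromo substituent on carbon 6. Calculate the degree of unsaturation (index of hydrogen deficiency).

Atom tally by fragment:
  CH3 → C:1 H:3
  CH(Cl) → C:1 H:1 Cl:1
  CH2 → C:1 H:2
  CH(CH3) → C:2 H:4
  CH2 → C:1 H:2
  CH2Br → C:1 H:2 Br:1
Element totals:
  C: 7
  H: 14
  Br: 1
  Cl: 1
Molecular formula: C7H14BrCl.
DoU = (2C + 2 + N − H − X) / 2 = (2·7 + 2 + 0 − 14 − 2) / 2 = 0.

0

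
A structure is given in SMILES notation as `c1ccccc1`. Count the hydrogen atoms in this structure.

6

Atom tally by fragment:
  benzene ring core → C:6 H:6
Element totals:
  C: 6
  H: 6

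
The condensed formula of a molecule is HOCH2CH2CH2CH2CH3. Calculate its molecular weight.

Atom tally by fragment:
  HOCH2 → C:1 H:3 O:1
  CH2 → C:1 H:2
  CH2 → C:1 H:2
  CH2 → C:1 H:2
  CH3 → C:1 H:3
Element totals:
  C: 5
  H: 12
  O: 1
Molecular formula: C5H12O.
  M = 5(12.011) + 12(1.008) + 15.999
    = 60.055 + 12.096 + 15.999 = 88.150

88.15 g/mol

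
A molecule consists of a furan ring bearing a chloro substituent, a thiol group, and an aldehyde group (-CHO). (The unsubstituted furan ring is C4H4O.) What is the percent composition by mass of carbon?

Atom tally by fragment:
  furan ring core → C:4 H:4 O:1
  (− 3 ring H displaced by substituents)
  + Cl → Cl:1
  + SH → S:1 H:1
  + CHO → C:1 H:1 O:1
Element totals:
  C: 5
  H: 3
  Cl: 1
  O: 2
  S: 1
Molecular formula: C5H3ClO2S.
Molar mass = 162.587 g/mol.
Mass from C: 5 × 12.011 = 60.055 g/mol.
%C = 60.055 / 162.587 × 100 = 36.94%.

36.94%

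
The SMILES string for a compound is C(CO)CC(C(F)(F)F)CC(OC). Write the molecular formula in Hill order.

Atom tally by fragment:
  HOCH2CH2 → C:2 H:5 O:1
  CH2 → C:1 H:2
  CH(CF3) → C:2 H:1 F:3
  CH2 → C:1 H:2
  CH2OCH3 → C:2 H:5 O:1
Element totals:
  C: 8
  H: 15
  F: 3
  O: 2

C8H15F3O2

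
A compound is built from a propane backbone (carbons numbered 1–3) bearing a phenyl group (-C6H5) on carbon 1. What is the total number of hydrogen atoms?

12

Atom tally by fragment:
  C6H5CH2 → C:7 H:7
  CH2 → C:1 H:2
  CH3 → C:1 H:3
Element totals:
  C: 9
  H: 12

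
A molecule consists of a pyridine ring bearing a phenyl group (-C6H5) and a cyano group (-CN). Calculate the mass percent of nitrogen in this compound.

15.55%

Atom tally by fragment:
  pyridine ring core → C:5 H:5 N:1
  (− 2 ring H displaced by substituents)
  + C6H5 → C:6 H:5
  + CN → C:1 N:1
Element totals:
  C: 12
  H: 8
  N: 2
Molecular formula: C12H8N2.
Molar mass = 180.210 g/mol.
Mass from N: 2 × 14.007 = 28.014 g/mol.
%N = 28.014 / 180.210 × 100 = 15.55%.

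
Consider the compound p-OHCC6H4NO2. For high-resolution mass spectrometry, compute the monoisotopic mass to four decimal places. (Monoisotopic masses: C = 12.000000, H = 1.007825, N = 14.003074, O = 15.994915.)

151.0269

Element totals:
  C: 7
  H: 5
  N: 1
  O: 3
Molecular formula: C7H5NO3.
  M = 7(12.0) + 5(1.007825) + 14.003074 + 3(15.994915)
    = 84.000000 + 5.039125 + 14.003074 + 47.984745 = 151.026944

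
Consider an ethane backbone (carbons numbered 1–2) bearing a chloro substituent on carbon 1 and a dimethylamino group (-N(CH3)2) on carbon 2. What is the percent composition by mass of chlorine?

32.95%

Atom tally by fragment:
  ClCH2 → C:1 H:2 Cl:1
  CH2N(CH3)2 → C:3 H:8 N:1
Element totals:
  C: 4
  H: 10
  Cl: 1
  N: 1
Molecular formula: C4H10ClN.
Molar mass = 107.581 g/mol.
Mass from Cl: 1 × 35.45 = 35.450 g/mol.
%Cl = 35.450 / 107.581 × 100 = 32.95%.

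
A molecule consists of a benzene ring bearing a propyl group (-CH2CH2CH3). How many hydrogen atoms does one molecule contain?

Atom tally by fragment:
  benzene ring core → C:6 H:6
  (− 1 ring H displaced by substituents)
  + CH2CH2CH3 → C:3 H:7
Element totals:
  C: 9
  H: 12

12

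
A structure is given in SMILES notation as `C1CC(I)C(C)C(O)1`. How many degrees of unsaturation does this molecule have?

1

Atom tally by fragment:
  cyclopentane ring core → C:5 H:10
  (− 3 ring H displaced by substituents)
  + I → I:1
  + CH3 → C:1 H:3
  + OH → O:1 H:1
Element totals:
  C: 6
  H: 11
  I: 1
  O: 1
Molecular formula: C6H11IO.
DoU = (2C + 2 + N − H − X) / 2 = (2·6 + 2 + 0 − 11 − 1) / 2 = 1.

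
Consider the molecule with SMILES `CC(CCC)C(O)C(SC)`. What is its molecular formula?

Atom tally by fragment:
  CH3 → C:1 H:3
  CH(CH2CH2CH3) → C:4 H:8
  CH(OH) → C:1 H:2 O:1
  CH2SCH3 → C:2 H:5 S:1
Element totals:
  C: 8
  H: 18
  O: 1
  S: 1

C8H18OS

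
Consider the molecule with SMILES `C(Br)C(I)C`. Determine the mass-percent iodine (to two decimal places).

50.99%

Atom tally by fragment:
  BrCH2 → C:1 H:2 Br:1
  CH(I) → C:1 H:1 I:1
  CH3 → C:1 H:3
Element totals:
  C: 3
  H: 6
  Br: 1
  I: 1
Molecular formula: C3H6BrI.
Molar mass = 248.889 g/mol.
Mass from I: 1 × 126.904 = 126.904 g/mol.
%I = 126.904 / 248.889 × 100 = 50.99%.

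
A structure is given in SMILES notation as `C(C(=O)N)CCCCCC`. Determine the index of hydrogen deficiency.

1

Atom tally by fragment:
  H2NOCCH2 → C:2 H:4 O:1 N:1
  CH2 → C:1 H:2
  CH2 → C:1 H:2
  CH2 → C:1 H:2
  CH2 → C:1 H:2
  CH2 → C:1 H:2
  CH3 → C:1 H:3
Element totals:
  C: 8
  H: 17
  N: 1
  O: 1
Molecular formula: C8H17NO.
DoU = (2C + 2 + N − H − X) / 2 = (2·8 + 2 + 1 − 17 − 0) / 2 = 1.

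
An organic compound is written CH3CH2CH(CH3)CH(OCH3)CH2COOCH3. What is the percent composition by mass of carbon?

Element totals:
  C: 9
  H: 18
  O: 3
Molecular formula: C9H18O3.
Molar mass = 174.240 g/mol.
Mass from C: 9 × 12.011 = 108.099 g/mol.
%C = 108.099 / 174.240 × 100 = 62.04%.

62.04%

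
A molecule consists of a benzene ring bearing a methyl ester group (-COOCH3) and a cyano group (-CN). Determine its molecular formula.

C9H7NO2

Atom tally by fragment:
  benzene ring core → C:6 H:6
  (− 2 ring H displaced by substituents)
  + COOCH3 → C:2 H:3 O:2
  + CN → C:1 N:1
Element totals:
  C: 9
  H: 7
  N: 1
  O: 2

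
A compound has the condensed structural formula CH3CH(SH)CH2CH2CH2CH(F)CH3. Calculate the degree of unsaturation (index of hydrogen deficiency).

Element totals:
  C: 7
  H: 15
  F: 1
  S: 1
Molecular formula: C7H15FS.
DoU = (2C + 2 + N − H − X) / 2 = (2·7 + 2 + 0 − 15 − 1) / 2 = 0.

0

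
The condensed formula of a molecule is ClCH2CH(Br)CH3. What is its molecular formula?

Element totals:
  C: 3
  H: 6
  Br: 1
  Cl: 1

C3H6BrCl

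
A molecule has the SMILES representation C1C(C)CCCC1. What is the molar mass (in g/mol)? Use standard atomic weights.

Atom tally by fragment:
  cyclohexane ring core → C:6 H:12
  (− 1 ring H displaced by substituents)
  + CH3 → C:1 H:3
Element totals:
  C: 7
  H: 14
Molecular formula: C7H14.
  M = 7(12.011) + 14(1.008)
    = 84.077 + 14.112 = 98.189

98.19 g/mol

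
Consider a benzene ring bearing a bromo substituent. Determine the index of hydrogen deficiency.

4

Atom tally by fragment:
  benzene ring core → C:6 H:6
  (− 1 ring H displaced by substituents)
  + Br → Br:1
Element totals:
  C: 6
  H: 5
  Br: 1
Molecular formula: C6H5Br.
DoU = (2C + 2 + N − H − X) / 2 = (2·6 + 2 + 0 − 5 − 1) / 2 = 4.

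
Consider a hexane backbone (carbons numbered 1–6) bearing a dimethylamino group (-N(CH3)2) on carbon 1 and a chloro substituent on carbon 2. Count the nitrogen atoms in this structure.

Atom tally by fragment:
  (CH3)2NCH2 → C:3 H:8 N:1
  CH(Cl) → C:1 H:1 Cl:1
  CH2 → C:1 H:2
  CH2 → C:1 H:2
  CH2 → C:1 H:2
  CH3 → C:1 H:3
Element totals:
  C: 8
  H: 18
  Cl: 1
  N: 1

1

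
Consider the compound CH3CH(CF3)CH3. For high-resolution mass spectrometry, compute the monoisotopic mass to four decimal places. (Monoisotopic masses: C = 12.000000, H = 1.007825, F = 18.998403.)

Atom tally by fragment:
  CH3 → C:1 H:3
  CH(CF3) → C:2 H:1 F:3
  CH3 → C:1 H:3
Element totals:
  C: 4
  H: 7
  F: 3
Molecular formula: C4H7F3.
  M = 4(12.0) + 7(1.007825) + 3(18.998403)
    = 48.000000 + 7.054775 + 56.995209 = 112.049984

112.0500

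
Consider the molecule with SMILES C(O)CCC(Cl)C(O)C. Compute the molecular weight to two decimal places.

Atom tally by fragment:
  HOCH2 → C:1 H:3 O:1
  CH2 → C:1 H:2
  CH2 → C:1 H:2
  CH(Cl) → C:1 H:1 Cl:1
  CH(OH) → C:1 H:2 O:1
  CH3 → C:1 H:3
Element totals:
  C: 6
  H: 13
  Cl: 1
  O: 2
Molecular formula: C6H13ClO2.
  M = 6(12.011) + 13(1.008) + 35.45 + 2(15.999)
    = 72.066 + 13.104 + 35.450 + 31.998 = 152.618

152.62 g/mol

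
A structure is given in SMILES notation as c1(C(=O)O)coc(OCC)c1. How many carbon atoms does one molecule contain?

7

Atom tally by fragment:
  furan ring core → C:4 H:4 O:1
  (− 2 ring H displaced by substituents)
  + COOH → C:1 H:1 O:2
  + OC2H5 → C:2 H:5 O:1
Element totals:
  C: 7
  H: 8
  O: 4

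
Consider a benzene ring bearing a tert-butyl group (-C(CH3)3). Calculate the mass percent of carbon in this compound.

89.49%

Atom tally by fragment:
  benzene ring core → C:6 H:6
  (− 1 ring H displaced by substituents)
  + C(CH3)3 → C:4 H:9
Element totals:
  C: 10
  H: 14
Molecular formula: C10H14.
Molar mass = 134.222 g/mol.
Mass from C: 10 × 12.011 = 120.110 g/mol.
%C = 120.110 / 134.222 × 100 = 89.49%.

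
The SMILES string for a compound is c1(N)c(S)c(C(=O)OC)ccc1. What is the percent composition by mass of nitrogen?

7.64%

Atom tally by fragment:
  benzene ring core → C:6 H:6
  (− 3 ring H displaced by substituents)
  + NH2 → N:1 H:2
  + SH → S:1 H:1
  + COOCH3 → C:2 H:3 O:2
Element totals:
  C: 8
  H: 9
  N: 1
  O: 2
  S: 1
Molecular formula: C8H9NO2S.
Molar mass = 183.225 g/mol.
Mass from N: 1 × 14.007 = 14.007 g/mol.
%N = 14.007 / 183.225 × 100 = 7.64%.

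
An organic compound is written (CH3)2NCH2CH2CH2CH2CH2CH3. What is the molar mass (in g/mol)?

129.25 g/mol

Atom tally by fragment:
  (CH3)2NCH2 → C:3 H:8 N:1
  CH2 → C:1 H:2
  CH2 → C:1 H:2
  CH2 → C:1 H:2
  CH2 → C:1 H:2
  CH3 → C:1 H:3
Element totals:
  C: 8
  H: 19
  N: 1
Molecular formula: C8H19N.
  M = 8(12.011) + 19(1.008) + 14.007
    = 96.088 + 19.152 + 14.007 = 129.247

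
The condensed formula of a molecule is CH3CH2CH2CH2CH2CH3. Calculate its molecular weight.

86.18 g/mol

Atom tally by fragment:
  CH3 → C:1 H:3
  CH2 → C:1 H:2
  CH2 → C:1 H:2
  CH2 → C:1 H:2
  CH2 → C:1 H:2
  CH3 → C:1 H:3
Element totals:
  C: 6
  H: 14
Molecular formula: C6H14.
  M = 6(12.011) + 14(1.008)
    = 72.066 + 14.112 = 86.178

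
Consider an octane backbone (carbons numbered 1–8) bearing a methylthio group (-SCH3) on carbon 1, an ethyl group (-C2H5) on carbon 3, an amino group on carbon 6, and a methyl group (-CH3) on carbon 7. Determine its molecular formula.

Atom tally by fragment:
  CH3SCH2 → C:2 H:5 S:1
  CH2 → C:1 H:2
  CH(C2H5) → C:3 H:6
  CH2 → C:1 H:2
  CH2 → C:1 H:2
  CH(NH2) → C:1 H:3 N:1
  CH(CH3) → C:2 H:4
  CH3 → C:1 H:3
Element totals:
  C: 12
  H: 27
  N: 1
  S: 1

C12H27NS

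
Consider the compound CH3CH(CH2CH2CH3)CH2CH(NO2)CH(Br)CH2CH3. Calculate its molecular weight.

266.18 g/mol

Atom tally by fragment:
  CH3 → C:1 H:3
  CH(CH2CH2CH3) → C:4 H:8
  CH2 → C:1 H:2
  CH(NO2) → C:1 H:1 N:1 O:2
  CH(Br) → C:1 H:1 Br:1
  CH2 → C:1 H:2
  CH3 → C:1 H:3
Element totals:
  C: 10
  H: 20
  Br: 1
  N: 1
  O: 2
Molecular formula: C10H20BrNO2.
  M = 10(12.011) + 20(1.008) + 79.904 + 14.007 + 2(15.999)
    = 120.110 + 20.160 + 79.904 + 14.007 + 31.998 = 266.179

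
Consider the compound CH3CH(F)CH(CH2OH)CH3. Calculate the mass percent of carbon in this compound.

56.58%

Atom tally by fragment:
  CH3 → C:1 H:3
  CH(F) → C:1 H:1 F:1
  CH(CH2OH) → C:2 H:4 O:1
  CH3 → C:1 H:3
Element totals:
  C: 5
  H: 11
  F: 1
  O: 1
Molecular formula: C5H11FO.
Molar mass = 106.140 g/mol.
Mass from C: 5 × 12.011 = 60.055 g/mol.
%C = 60.055 / 106.140 × 100 = 56.58%.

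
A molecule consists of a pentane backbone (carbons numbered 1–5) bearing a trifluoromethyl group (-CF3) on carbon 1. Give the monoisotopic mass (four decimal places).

140.0813

Atom tally by fragment:
  F3CCH2 → C:2 H:2 F:3
  CH2 → C:1 H:2
  CH2 → C:1 H:2
  CH2 → C:1 H:2
  CH3 → C:1 H:3
Element totals:
  C: 6
  H: 11
  F: 3
Molecular formula: C6H11F3.
  M = 6(12.0) + 11(1.007825) + 3(18.998403)
    = 72.000000 + 11.086075 + 56.995209 = 140.081284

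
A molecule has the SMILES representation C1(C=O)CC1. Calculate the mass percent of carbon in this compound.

68.55%

Atom tally by fragment:
  cyclopropane ring core → C:3 H:6
  (− 1 ring H displaced by substituents)
  + CHO → C:1 H:1 O:1
Element totals:
  C: 4
  H: 6
  O: 1
Molecular formula: C4H6O.
Molar mass = 70.091 g/mol.
Mass from C: 4 × 12.011 = 48.044 g/mol.
%C = 48.044 / 70.091 × 100 = 68.55%.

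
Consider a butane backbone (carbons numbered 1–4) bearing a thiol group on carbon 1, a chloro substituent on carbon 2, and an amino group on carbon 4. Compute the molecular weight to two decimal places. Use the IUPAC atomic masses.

139.64 g/mol

Atom tally by fragment:
  HSCH2 → C:1 H:3 S:1
  CH(Cl) → C:1 H:1 Cl:1
  CH2 → C:1 H:2
  CH2NH2 → C:1 H:4 N:1
Element totals:
  C: 4
  H: 10
  Cl: 1
  N: 1
  S: 1
Molecular formula: C4H10ClNS.
  M = 4(12.011) + 10(1.008) + 35.45 + 14.007 + 32.06
    = 48.044 + 10.080 + 35.450 + 14.007 + 32.060 = 139.641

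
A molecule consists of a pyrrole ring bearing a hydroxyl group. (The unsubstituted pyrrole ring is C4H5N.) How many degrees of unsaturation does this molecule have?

3

Atom tally by fragment:
  pyrrole ring core → C:4 H:5 N:1
  (− 1 ring H displaced by substituents)
  + OH → O:1 H:1
Element totals:
  C: 4
  H: 5
  N: 1
  O: 1
Molecular formula: C4H5NO.
DoU = (2C + 2 + N − H − X) / 2 = (2·4 + 2 + 1 − 5 − 0) / 2 = 3.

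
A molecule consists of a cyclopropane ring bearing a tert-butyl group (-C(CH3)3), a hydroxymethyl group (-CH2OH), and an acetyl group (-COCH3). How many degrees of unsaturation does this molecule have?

2

Atom tally by fragment:
  cyclopropane ring core → C:3 H:6
  (− 3 ring H displaced by substituents)
  + C(CH3)3 → C:4 H:9
  + CH2OH → C:1 H:3 O:1
  + COCH3 → C:2 H:3 O:1
Element totals:
  C: 10
  H: 18
  O: 2
Molecular formula: C10H18O2.
DoU = (2C + 2 + N − H − X) / 2 = (2·10 + 2 + 0 − 18 − 0) / 2 = 2.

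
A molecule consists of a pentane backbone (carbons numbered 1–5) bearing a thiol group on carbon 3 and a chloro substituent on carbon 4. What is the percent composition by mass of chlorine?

Atom tally by fragment:
  CH3 → C:1 H:3
  CH2 → C:1 H:2
  CH(SH) → C:1 H:2 S:1
  CH(Cl) → C:1 H:1 Cl:1
  CH3 → C:1 H:3
Element totals:
  C: 5
  H: 11
  Cl: 1
  S: 1
Molecular formula: C5H11ClS.
Molar mass = 138.653 g/mol.
Mass from Cl: 1 × 35.45 = 35.450 g/mol.
%Cl = 35.450 / 138.653 × 100 = 25.57%.

25.57%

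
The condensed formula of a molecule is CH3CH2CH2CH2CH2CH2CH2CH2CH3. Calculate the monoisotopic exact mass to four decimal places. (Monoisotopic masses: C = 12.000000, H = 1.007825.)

Element totals:
  C: 9
  H: 20
Molecular formula: C9H20.
  M = 9(12.0) + 20(1.007825)
    = 108.000000 + 20.156500 = 128.156500

128.1565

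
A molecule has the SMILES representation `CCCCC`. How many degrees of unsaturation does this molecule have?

0

Atom tally by fragment:
  CH3 → C:1 H:3
  CH2 → C:1 H:2
  CH2 → C:1 H:2
  CH2 → C:1 H:2
  CH3 → C:1 H:3
Element totals:
  C: 5
  H: 12
Molecular formula: C5H12.
DoU = (2C + 2 + N − H − X) / 2 = (2·5 + 2 + 0 − 12 − 0) / 2 = 0.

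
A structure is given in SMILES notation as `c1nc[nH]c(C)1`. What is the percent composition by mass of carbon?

58.51%

Atom tally by fragment:
  imidazole ring core → C:3 H:4 N:2
  (− 1 ring H displaced by substituents)
  + CH3 → C:1 H:3
Element totals:
  C: 4
  H: 6
  N: 2
Molecular formula: C4H6N2.
Molar mass = 82.106 g/mol.
Mass from C: 4 × 12.011 = 48.044 g/mol.
%C = 48.044 / 82.106 × 100 = 58.51%.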